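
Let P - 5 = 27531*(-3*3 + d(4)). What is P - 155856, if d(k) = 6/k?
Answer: -724667/2 ≈ -3.6233e+5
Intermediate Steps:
P = -412955/2 (P = 5 + 27531*(-3*3 + 6/4) = 5 + 27531*(-9 + 6*(1/4)) = 5 + 27531*(-9 + 3/2) = 5 + 27531*(-15/2) = 5 - 412965/2 = -412955/2 ≈ -2.0648e+5)
P - 155856 = -412955/2 - 155856 = -724667/2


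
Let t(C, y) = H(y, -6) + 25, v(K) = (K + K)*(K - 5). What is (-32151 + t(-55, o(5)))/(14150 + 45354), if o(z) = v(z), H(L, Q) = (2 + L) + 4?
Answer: -4015/7438 ≈ -0.53980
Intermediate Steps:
H(L, Q) = 6 + L
v(K) = 2*K*(-5 + K) (v(K) = (2*K)*(-5 + K) = 2*K*(-5 + K))
o(z) = 2*z*(-5 + z)
t(C, y) = 31 + y (t(C, y) = (6 + y) + 25 = 31 + y)
(-32151 + t(-55, o(5)))/(14150 + 45354) = (-32151 + (31 + 2*5*(-5 + 5)))/(14150 + 45354) = (-32151 + (31 + 2*5*0))/59504 = (-32151 + (31 + 0))*(1/59504) = (-32151 + 31)*(1/59504) = -32120*1/59504 = -4015/7438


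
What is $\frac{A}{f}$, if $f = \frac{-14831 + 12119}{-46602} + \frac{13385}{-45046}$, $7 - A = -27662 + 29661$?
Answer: $\frac{696945585744}{83600503} \approx 8336.6$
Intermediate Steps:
$A = -1992$ ($A = 7 - \left(-27662 + 29661\right) = 7 - 1999 = -1992$)
$f = - \frac{83600503}{349872282}$ ($f = \left(-2712\right) \left(- \frac{1}{46602}\right) + 13385 \left(- \frac{1}{45046}\right) = \frac{452}{7767} - \frac{13385}{45046} = - \frac{83600503}{349872282} \approx -0.23895$)
$\frac{A}{f} = - \frac{1992}{- \frac{83600503}{349872282}} = \left(-1992\right) \left(- \frac{349872282}{83600503}\right) = \frac{696945585744}{83600503}$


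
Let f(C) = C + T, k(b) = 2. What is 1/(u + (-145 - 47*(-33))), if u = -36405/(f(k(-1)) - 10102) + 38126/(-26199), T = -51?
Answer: 265946049/374486902463 ≈ 0.00071016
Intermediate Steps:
f(C) = -51 + C (f(C) = C - 51 = -51 + C)
u = 566757569/265946049 (u = -36405/((-51 + 2) - 10102) + 38126/(-26199) = -36405/(-49 - 10102) + 38126*(-1/26199) = -36405/(-10151) - 38126/26199 = -36405*(-1/10151) - 38126/26199 = 36405/10151 - 38126/26199 = 566757569/265946049 ≈ 2.1311)
1/(u + (-145 - 47*(-33))) = 1/(566757569/265946049 + (-145 - 47*(-33))) = 1/(566757569/265946049 + (-145 + 1551)) = 1/(566757569/265946049 + 1406) = 1/(374486902463/265946049) = 265946049/374486902463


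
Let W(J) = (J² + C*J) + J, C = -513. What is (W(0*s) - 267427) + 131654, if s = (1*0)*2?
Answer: -135773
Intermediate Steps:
s = 0 (s = 0*2 = 0)
W(J) = J² - 512*J (W(J) = (J² - 513*J) + J = J² - 512*J)
(W(0*s) - 267427) + 131654 = ((0*0)*(-512 + 0*0) - 267427) + 131654 = (0*(-512 + 0) - 267427) + 131654 = (0*(-512) - 267427) + 131654 = (0 - 267427) + 131654 = -267427 + 131654 = -135773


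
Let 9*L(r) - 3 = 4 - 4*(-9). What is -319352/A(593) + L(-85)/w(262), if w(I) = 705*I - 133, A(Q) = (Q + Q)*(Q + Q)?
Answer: -132611205827/584156857257 ≈ -0.22701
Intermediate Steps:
A(Q) = 4*Q² (A(Q) = (2*Q)*(2*Q) = 4*Q²)
L(r) = 43/9 (L(r) = ⅓ + (4 - 4*(-9))/9 = ⅓ + (4 + 36)/9 = ⅓ + (⅑)*40 = ⅓ + 40/9 = 43/9)
w(I) = -133 + 705*I
-319352/A(593) + L(-85)/w(262) = -319352/(4*593²) + 43/(9*(-133 + 705*262)) = -319352/(4*351649) + 43/(9*(-133 + 184710)) = -319352/1406596 + (43/9)/184577 = -319352*1/1406596 + (43/9)*(1/184577) = -79838/351649 + 43/1661193 = -132611205827/584156857257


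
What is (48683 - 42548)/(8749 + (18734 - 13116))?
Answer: 2045/4789 ≈ 0.42702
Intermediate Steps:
(48683 - 42548)/(8749 + (18734 - 13116)) = 6135/(8749 + 5618) = 6135/14367 = 6135*(1/14367) = 2045/4789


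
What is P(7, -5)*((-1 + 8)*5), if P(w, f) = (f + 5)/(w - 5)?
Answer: 0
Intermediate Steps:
P(w, f) = (5 + f)/(-5 + w)
P(7, -5)*((-1 + 8)*5) = ((5 - 5)/(-5 + 7))*((-1 + 8)*5) = (0/2)*(7*5) = ((½)*0)*35 = 0*35 = 0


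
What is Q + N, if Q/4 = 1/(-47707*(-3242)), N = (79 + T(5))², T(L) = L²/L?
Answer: 545661979634/77333047 ≈ 7056.0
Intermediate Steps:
T(L) = L
N = 7056 (N = (79 + 5)² = 84² = 7056)
Q = 2/77333047 (Q = 4*(1/(-47707*(-3242))) = 4*(-1/47707*(-1/3242)) = 4*(1/154666094) = 2/77333047 ≈ 2.5862e-8)
Q + N = 2/77333047 + 7056 = 545661979634/77333047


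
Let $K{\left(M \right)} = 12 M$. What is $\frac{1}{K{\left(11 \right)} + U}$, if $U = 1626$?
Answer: $\frac{1}{1758} \approx 0.00056883$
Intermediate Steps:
$\frac{1}{K{\left(11 \right)} + U} = \frac{1}{12 \cdot 11 + 1626} = \frac{1}{132 + 1626} = \frac{1}{1758}$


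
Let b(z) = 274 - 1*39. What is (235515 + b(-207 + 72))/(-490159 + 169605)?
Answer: -117875/160277 ≈ -0.73545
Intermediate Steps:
b(z) = 235 (b(z) = 274 - 39 = 235)
(235515 + b(-207 + 72))/(-490159 + 169605) = (235515 + 235)/(-490159 + 169605) = 235750/(-320554) = 235750*(-1/320554) = -117875/160277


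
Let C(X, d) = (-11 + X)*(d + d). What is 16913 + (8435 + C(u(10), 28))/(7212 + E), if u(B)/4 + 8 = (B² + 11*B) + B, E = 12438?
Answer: 332395757/19650 ≈ 16916.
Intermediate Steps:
u(B) = -32 + 4*B² + 48*B (u(B) = -32 + 4*((B² + 11*B) + B) = -32 + 4*(B² + 12*B) = -32 + (4*B² + 48*B) = -32 + 4*B² + 48*B)
C(X, d) = 2*d*(-11 + X) (C(X, d) = (-11 + X)*(2*d) = 2*d*(-11 + X))
16913 + (8435 + C(u(10), 28))/(7212 + E) = 16913 + (8435 + 2*28*(-11 + (-32 + 4*10² + 48*10)))/(7212 + 12438) = 16913 + (8435 + 2*28*(-11 + (-32 + 4*100 + 480)))/19650 = 16913 + (8435 + 2*28*(-11 + (-32 + 400 + 480)))*(1/19650) = 16913 + (8435 + 2*28*(-11 + 848))*(1/19650) = 16913 + (8435 + 2*28*837)*(1/19650) = 16913 + (8435 + 46872)*(1/19650) = 16913 + 55307*(1/19650) = 16913 + 55307/19650 = 332395757/19650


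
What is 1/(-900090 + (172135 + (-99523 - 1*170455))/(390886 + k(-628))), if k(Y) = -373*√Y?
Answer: -137605111584079618/123857019310078896119089 + 72990878*I*√157/123857019310078896119089 ≈ -1.111e-6 + 7.3841e-15*I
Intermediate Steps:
1/(-900090 + (172135 + (-99523 - 1*170455))/(390886 + k(-628))) = 1/(-900090 + (172135 + (-99523 - 1*170455))/(390886 - 746*I*√157)) = 1/(-900090 + (172135 + (-99523 - 170455))/(390886 - 746*I*√157)) = 1/(-900090 + (172135 - 269978)/(390886 - 746*I*√157)) = 1/(-900090 - 97843/(390886 - 746*I*√157))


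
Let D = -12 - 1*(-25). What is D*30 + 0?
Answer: 390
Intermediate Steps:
D = 13 (D = -12 + 25 = 13)
D*30 + 0 = 13*30 + 0 = 390 + 0 = 390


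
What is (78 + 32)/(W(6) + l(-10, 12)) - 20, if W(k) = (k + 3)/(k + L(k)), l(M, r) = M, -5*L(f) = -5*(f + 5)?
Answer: -5090/161 ≈ -31.615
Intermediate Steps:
L(f) = 5 + f (L(f) = -(-1)*(f + 5) = -(-1)*(5 + f) = -(-25 - 5*f)/5 = 5 + f)
W(k) = (3 + k)/(5 + 2*k) (W(k) = (k + 3)/(k + (5 + k)) = (3 + k)/(5 + 2*k))
(78 + 32)/(W(6) + l(-10, 12)) - 20 = (78 + 32)/((3 + 6)/(5 + 2*6) - 10) - 20 = 110/(9/(5 + 12) - 10) - 20 = 110/(9/17 - 10) - 20 = 110/(-161/17) - 20 = 110*(-17/161) - 20 = -1870/161 - 20 = -5090/161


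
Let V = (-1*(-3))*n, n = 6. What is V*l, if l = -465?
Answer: -8370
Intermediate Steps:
V = 18 (V = -1*(-3)*6 = 3*6 = 18)
V*l = 18*(-465) = -8370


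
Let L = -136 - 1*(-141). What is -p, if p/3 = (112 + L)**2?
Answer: -41067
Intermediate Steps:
L = 5 (L = -136 + 141 = 5)
p = 41067 (p = 3*(112 + 5)**2 = 3*117**2 = 3*13689 = 41067)
-p = -1*41067 = -41067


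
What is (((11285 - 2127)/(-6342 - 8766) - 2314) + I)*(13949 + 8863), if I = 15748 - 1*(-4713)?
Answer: 521170019918/1259 ≈ 4.1396e+8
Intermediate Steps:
I = 20461 (I = 15748 + 4713 = 20461)
(((11285 - 2127)/(-6342 - 8766) - 2314) + I)*(13949 + 8863) = (((11285 - 2127)/(-6342 - 8766) - 2314) + 20461)*(13949 + 8863) = ((9158/(-15108) - 2314) + 20461)*22812 = ((9158*(-1/15108) - 2314) + 20461)*22812 = ((-4579/7554 - 2314) + 20461)*22812 = (-17484535/7554 + 20461)*22812 = (137077859/7554)*22812 = 521170019918/1259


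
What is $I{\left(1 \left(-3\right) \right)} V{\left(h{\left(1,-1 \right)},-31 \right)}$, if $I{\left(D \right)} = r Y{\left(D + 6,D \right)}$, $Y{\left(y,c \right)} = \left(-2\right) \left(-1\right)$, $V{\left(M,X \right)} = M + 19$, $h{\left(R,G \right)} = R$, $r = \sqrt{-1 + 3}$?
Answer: $40 \sqrt{2} \approx 56.569$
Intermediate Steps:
$r = \sqrt{2} \approx 1.4142$
$V{\left(M,X \right)} = 19 + M$
$Y{\left(y,c \right)} = 2$
$I{\left(D \right)} = 2 \sqrt{2}$ ($I{\left(D \right)} = \sqrt{2} \cdot 2 = 2 \sqrt{2}$)
$I{\left(1 \left(-3\right) \right)} V{\left(h{\left(1,-1 \right)},-31 \right)} = 2 \sqrt{2} \left(19 + 1\right) = 2 \sqrt{2} \cdot 20 = 40 \sqrt{2}$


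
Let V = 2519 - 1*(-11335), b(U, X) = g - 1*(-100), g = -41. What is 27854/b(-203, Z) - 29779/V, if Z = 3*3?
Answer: 384132355/817386 ≈ 469.95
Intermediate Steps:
Z = 9
b(U, X) = 59 (b(U, X) = -41 - 1*(-100) = -41 + 100 = 59)
V = 13854 (V = 2519 + 11335 = 13854)
27854/b(-203, Z) - 29779/V = 27854/59 - 29779/13854 = 384132355/817386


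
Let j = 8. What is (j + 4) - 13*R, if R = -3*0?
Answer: 12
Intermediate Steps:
R = 0
(j + 4) - 13*R = (8 + 4) - 13*0 = 12 + 0 = 12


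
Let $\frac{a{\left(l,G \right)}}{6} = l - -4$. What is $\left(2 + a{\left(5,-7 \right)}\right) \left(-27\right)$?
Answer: $-1512$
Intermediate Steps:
$a{\left(l,G \right)} = 24 + 6 l$ ($a{\left(l,G \right)} = 6 \left(l - -4\right) = 6 \left(l + 4\right) = 6 \left(4 + l\right) = 24 + 6 l$)
$\left(2 + a{\left(5,-7 \right)}\right) \left(-27\right) = \left(2 + \left(24 + 6 \cdot 5\right)\right) \left(-27\right) = \left(2 + \left(24 + 30\right)\right) \left(-27\right) = \left(2 + 54\right) \left(-27\right) = 56 \left(-27\right) = -1512$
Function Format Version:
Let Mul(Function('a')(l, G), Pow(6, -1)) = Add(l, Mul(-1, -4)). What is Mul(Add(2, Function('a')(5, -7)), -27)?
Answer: -1512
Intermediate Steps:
Function('a')(l, G) = Add(24, Mul(6, l)) (Function('a')(l, G) = Mul(6, Add(l, Mul(-1, -4))) = Mul(6, Add(l, 4)) = Mul(6, Add(4, l)) = Add(24, Mul(6, l)))
Mul(Add(2, Function('a')(5, -7)), -27) = Mul(Add(2, Add(24, Mul(6, 5))), -27) = Mul(Add(2, Add(24, 30)), -27) = Mul(Add(2, 54), -27) = Mul(56, -27) = -1512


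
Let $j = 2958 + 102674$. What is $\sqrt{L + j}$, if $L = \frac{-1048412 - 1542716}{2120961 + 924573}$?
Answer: $\frac{2 \sqrt{61234887822193515}}{1522767} \approx 325.01$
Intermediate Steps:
$L = - \frac{1295564}{1522767}$ ($L = - \frac{2591128}{3045534} = \left(-2591128\right) \frac{1}{3045534} = - \frac{1295564}{1522767} \approx -0.8508$)
$j = 105632$
$\sqrt{L + j} = \sqrt{- \frac{1295564}{1522767} + 105632} = \sqrt{\frac{160851628180}{1522767}} = \frac{2 \sqrt{61234887822193515}}{1522767}$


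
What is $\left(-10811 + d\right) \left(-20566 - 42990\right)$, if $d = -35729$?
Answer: $2957896240$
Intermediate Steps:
$\left(-10811 + d\right) \left(-20566 - 42990\right) = \left(-10811 - 35729\right) \left(-20566 - 42990\right) = \left(-46540\right) \left(-63556\right) = 2957896240$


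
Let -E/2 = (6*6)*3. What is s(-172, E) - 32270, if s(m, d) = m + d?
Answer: -32658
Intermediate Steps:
E = -216 (E = -2*6*6*3 = -72*3 = -2*108 = -216)
s(m, d) = d + m
s(-172, E) - 32270 = (-216 - 172) - 32270 = -388 - 32270 = -32658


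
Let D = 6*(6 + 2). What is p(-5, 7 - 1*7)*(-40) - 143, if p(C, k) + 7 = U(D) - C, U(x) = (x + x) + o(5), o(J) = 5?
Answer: -4103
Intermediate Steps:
D = 48 (D = 6*8 = 48)
U(x) = 5 + 2*x (U(x) = (x + x) + 5 = 2*x + 5 = 5 + 2*x)
p(C, k) = 94 - C (p(C, k) = -7 + ((5 + 2*48) - C) = -7 + ((5 + 96) - C) = -7 + (101 - C) = 94 - C)
p(-5, 7 - 1*7)*(-40) - 143 = (94 - 1*(-5))*(-40) - 143 = (94 + 5)*(-40) - 143 = 99*(-40) - 143 = -3960 - 143 = -4103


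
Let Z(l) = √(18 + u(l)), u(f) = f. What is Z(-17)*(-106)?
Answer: -106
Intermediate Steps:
Z(l) = √(18 + l)
Z(-17)*(-106) = √(18 - 17)*(-106) = √1*(-106) = 1*(-106) = -106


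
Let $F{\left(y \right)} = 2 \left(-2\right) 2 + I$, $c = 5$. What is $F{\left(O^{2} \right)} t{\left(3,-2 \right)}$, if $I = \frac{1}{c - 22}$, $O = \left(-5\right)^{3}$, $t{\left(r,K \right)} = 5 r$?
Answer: $- \frac{2055}{17} \approx -120.88$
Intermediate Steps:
$O = -125$
$I = - \frac{1}{17}$ ($I = \frac{1}{5 - 22} = \frac{1}{-17} = - \frac{1}{17} \approx -0.058824$)
$F{\left(y \right)} = - \frac{137}{17}$ ($F{\left(y \right)} = 2 \left(-2\right) 2 - \frac{1}{17} = \left(-4\right) 2 - \frac{1}{17} = -8 - \frac{1}{17} = - \frac{137}{17}$)
$F{\left(O^{2} \right)} t{\left(3,-2 \right)} = - \frac{137 \cdot 5 \cdot 3}{17} = \left(- \frac{137}{17}\right) 15 = - \frac{2055}{17}$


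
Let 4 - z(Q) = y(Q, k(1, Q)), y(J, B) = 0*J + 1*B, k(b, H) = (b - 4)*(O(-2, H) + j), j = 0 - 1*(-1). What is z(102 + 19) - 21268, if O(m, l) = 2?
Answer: -21255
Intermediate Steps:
j = 1 (j = 0 + 1 = 1)
k(b, H) = -12 + 3*b (k(b, H) = (b - 4)*(2 + 1) = (-4 + b)*3 = -12 + 3*b)
y(J, B) = B (y(J, B) = 0 + B = B)
z(Q) = 13 (z(Q) = 4 - (-12 + 3*1) = 4 - (-12 + 3) = 4 - 1*(-9) = 4 + 9 = 13)
z(102 + 19) - 21268 = 13 - 21268 = -21255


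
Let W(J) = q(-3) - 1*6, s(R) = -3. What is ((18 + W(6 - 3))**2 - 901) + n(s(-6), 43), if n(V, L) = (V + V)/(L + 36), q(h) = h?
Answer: -64786/79 ≈ -820.08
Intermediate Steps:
W(J) = -9 (W(J) = -3 - 1*6 = -3 - 6 = -9)
n(V, L) = 2*V/(36 + L) (n(V, L) = (2*V)/(36 + L) = 2*V/(36 + L))
((18 + W(6 - 3))**2 - 901) + n(s(-6), 43) = ((18 - 9)**2 - 901) + 2*(-3)/(36 + 43) = (9**2 - 901) + 2*(-3)/79 = (81 - 901) + 2*(-3)*(1/79) = -820 - 6/79 = -64786/79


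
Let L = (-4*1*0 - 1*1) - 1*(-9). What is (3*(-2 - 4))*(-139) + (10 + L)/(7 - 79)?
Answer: 10007/4 ≈ 2501.8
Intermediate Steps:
L = 8 (L = (-4*0 - 1) + 9 = (0 - 1) + 9 = -1 + 9 = 8)
(3*(-2 - 4))*(-139) + (10 + L)/(7 - 79) = (3*(-2 - 4))*(-139) + (10 + 8)/(7 - 79) = (3*(-6))*(-139) + 18/(-72) = -18*(-139) + 18*(-1/72) = 2502 - ¼ = 10007/4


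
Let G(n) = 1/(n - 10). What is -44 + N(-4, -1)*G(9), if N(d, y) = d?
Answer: -40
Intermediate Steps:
G(n) = 1/(-10 + n)
-44 + N(-4, -1)*G(9) = -44 - 4/(-10 + 9) = -44 - 4/(-1) = -44 - 4*(-1) = -44 + 4 = -40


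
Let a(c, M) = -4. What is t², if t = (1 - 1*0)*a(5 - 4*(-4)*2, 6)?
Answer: 16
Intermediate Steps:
t = -4 (t = (1 - 1*0)*(-4) = (1 + 0)*(-4) = 1*(-4) = -4)
t² = (-4)² = 16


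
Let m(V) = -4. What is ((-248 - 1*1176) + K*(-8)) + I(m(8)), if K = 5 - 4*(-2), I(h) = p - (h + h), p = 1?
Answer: -1519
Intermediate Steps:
I(h) = 1 - 2*h (I(h) = 1 - (h + h) = 1 - 2*h)
K = 13 (K = 5 + 8 = 13)
((-248 - 1*1176) + K*(-8)) + I(m(8)) = ((-248 - 1*1176) + 13*(-8)) + (1 - 2*(-4)) = ((-248 - 1176) - 104) + (1 + 8) = (-1424 - 104) + 9 = -1528 + 9 = -1519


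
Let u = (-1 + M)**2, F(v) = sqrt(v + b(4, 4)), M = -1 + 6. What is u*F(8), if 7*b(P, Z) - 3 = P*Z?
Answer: 80*sqrt(21)/7 ≈ 52.372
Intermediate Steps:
b(P, Z) = 3/7 + P*Z/7 (b(P, Z) = 3/7 + (P*Z)/7 = 3/7 + P*Z/7)
M = 5
F(v) = sqrt(19/7 + v) (F(v) = sqrt(v + (3/7 + (1/7)*4*4)) = sqrt(v + (3/7 + 16/7)) = sqrt(v + 19/7) = sqrt(19/7 + v))
u = 16 (u = (-1 + 5)**2 = 4**2 = 16)
u*F(8) = 16*(sqrt(133 + 49*8)/7) = 16*(sqrt(133 + 392)/7) = 16*(sqrt(525)/7) = 16*((5*sqrt(21))/7) = 16*(5*sqrt(21)/7) = 80*sqrt(21)/7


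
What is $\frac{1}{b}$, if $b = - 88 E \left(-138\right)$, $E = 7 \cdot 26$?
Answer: $\frac{1}{2210208} \approx 4.5245 \cdot 10^{-7}$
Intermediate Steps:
$E = 182$
$b = 2210208$ ($b = \left(-88\right) 182 \left(-138\right) = \left(-16016\right) \left(-138\right) = 2210208$)
$\frac{1}{b} = \frac{1}{2210208}$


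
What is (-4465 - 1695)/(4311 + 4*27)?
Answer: -6160/4419 ≈ -1.3940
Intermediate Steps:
(-4465 - 1695)/(4311 + 4*27) = -6160/(4311 + 108) = -6160/4419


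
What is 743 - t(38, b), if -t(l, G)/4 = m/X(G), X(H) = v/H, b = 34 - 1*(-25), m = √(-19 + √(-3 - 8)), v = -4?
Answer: 743 - 59*√(-19 + I*√11) ≈ 720.64 - 258.15*I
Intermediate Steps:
m = √(-19 + I*√11) (m = √(-19 + √(-11)) = √(-19 + I*√11) ≈ 0.37901 + 4.3753*I)
b = 59 (b = 34 + 25 = 59)
X(H) = -4/H
t(l, G) = G*√(-19 + I*√11) (t(l, G) = -4*√(-19 + I*√11)/((-4/G)) = -4*√(-19 + I*√11)*(-G/4) = -(-1)*G*√(-19 + I*√11) = G*√(-19 + I*√11))
743 - t(38, b) = 743 - 59*√(-19 + I*√11)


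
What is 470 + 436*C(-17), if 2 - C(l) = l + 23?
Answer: -1274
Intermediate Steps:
C(l) = -21 - l (C(l) = 2 - (l + 23) = 2 - (23 + l) = 2 + (-23 - l) = -21 - l)
470 + 436*C(-17) = 470 + 436*(-21 - 1*(-17)) = 470 + 436*(-21 + 17) = 470 + 436*(-4) = 470 - 1744 = -1274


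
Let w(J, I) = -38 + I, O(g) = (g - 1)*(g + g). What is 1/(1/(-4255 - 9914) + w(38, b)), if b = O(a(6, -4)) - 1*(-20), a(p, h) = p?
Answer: 14169/595097 ≈ 0.023810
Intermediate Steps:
O(g) = 2*g*(-1 + g) (O(g) = (-1 + g)*(2*g) = 2*g*(-1 + g))
b = 80 (b = 2*6*(-1 + 6) - 1*(-20) = 2*6*5 + 20 = 60 + 20 = 80)
1/(1/(-4255 - 9914) + w(38, b)) = 1/(1/(-4255 - 9914) + (-38 + 80)) = 1/(1/(-14169) + 42) = 1/(-1/14169 + 42) = 1/(595097/14169) = 14169/595097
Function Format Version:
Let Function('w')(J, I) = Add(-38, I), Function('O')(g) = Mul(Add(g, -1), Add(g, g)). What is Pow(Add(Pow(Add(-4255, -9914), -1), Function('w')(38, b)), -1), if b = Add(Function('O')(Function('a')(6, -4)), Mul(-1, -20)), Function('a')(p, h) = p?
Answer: Rational(14169, 595097) ≈ 0.023810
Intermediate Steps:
Function('O')(g) = Mul(2, g, Add(-1, g)) (Function('O')(g) = Mul(Add(-1, g), Mul(2, g)) = Mul(2, g, Add(-1, g)))
b = 80 (b = Add(Mul(2, 6, Add(-1, 6)), Mul(-1, -20)) = Add(Mul(2, 6, 5), 20) = Add(60, 20) = 80)
Pow(Add(Pow(Add(-4255, -9914), -1), Function('w')(38, b)), -1) = Pow(Add(Pow(Add(-4255, -9914), -1), Add(-38, 80)), -1) = Pow(Add(Pow(-14169, -1), 42), -1) = Pow(Add(Rational(-1, 14169), 42), -1) = Pow(Rational(595097, 14169), -1) = Rational(14169, 595097)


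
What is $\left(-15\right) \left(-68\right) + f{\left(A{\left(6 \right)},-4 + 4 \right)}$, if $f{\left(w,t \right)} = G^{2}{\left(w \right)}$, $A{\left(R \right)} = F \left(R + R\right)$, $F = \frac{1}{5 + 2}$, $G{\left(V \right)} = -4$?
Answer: $1036$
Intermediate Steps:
$F = \frac{1}{7} \approx 0.14286$
$A{\left(R \right)} = \frac{2 R}{7}$ ($A{\left(R \right)} = \frac{R + R}{7} = \frac{2 R}{7}$)
$f{\left(w,t \right)} = 16$ ($f{\left(w,t \right)} = \left(-4\right)^{2} = 16$)
$\left(-15\right) \left(-68\right) + f{\left(A{\left(6 \right)},-4 + 4 \right)} = \left(-15\right) \left(-68\right) + 16 = 1020 + 16 = 1036$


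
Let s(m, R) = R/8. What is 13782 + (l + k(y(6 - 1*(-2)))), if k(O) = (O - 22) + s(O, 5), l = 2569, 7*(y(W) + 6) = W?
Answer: 914187/56 ≈ 16325.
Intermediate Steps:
y(W) = -6 + W/7
s(m, R) = R/8 (s(m, R) = R*(⅛) = R/8)
k(O) = -171/8 + O (k(O) = (O - 22) + (⅛)*5 = (-22 + O) + 5/8 = -171/8 + O)
13782 + (l + k(y(6 - 1*(-2)))) = 13782 + (2569 + (-171/8 + (-6 + (6 - 1*(-2))/7))) = 13782 + (2569 + (-171/8 + (-6 + (6 + 2)/7))) = 13782 + (2569 + (-171/8 + (-6 + (⅐)*8))) = 13782 + (2569 + (-171/8 + (-6 + 8/7))) = 13782 + (2569 + (-171/8 - 34/7)) = 13782 + (2569 - 1469/56) = 13782 + 142395/56 = 914187/56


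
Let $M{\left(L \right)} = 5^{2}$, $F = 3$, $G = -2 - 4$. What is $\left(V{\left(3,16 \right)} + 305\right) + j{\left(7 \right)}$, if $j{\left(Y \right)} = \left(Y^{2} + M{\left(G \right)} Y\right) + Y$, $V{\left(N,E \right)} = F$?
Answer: $539$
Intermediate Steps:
$G = -6$ ($G = -2 - 4 = -6$)
$M{\left(L \right)} = 25$
$V{\left(N,E \right)} = 3$
$j{\left(Y \right)} = Y^{2} + 26 Y$ ($j{\left(Y \right)} = \left(Y^{2} + 25 Y\right) + Y = Y^{2} + 26 Y$)
$\left(V{\left(3,16 \right)} + 305\right) + j{\left(7 \right)} = \left(3 + 305\right) + 7 \left(26 + 7\right) = 308 + 7 \cdot 33 = 308 + 231 = 539$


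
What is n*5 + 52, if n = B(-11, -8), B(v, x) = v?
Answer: -3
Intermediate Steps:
n = -11
n*5 + 52 = -11*5 + 52 = -55 + 52 = -3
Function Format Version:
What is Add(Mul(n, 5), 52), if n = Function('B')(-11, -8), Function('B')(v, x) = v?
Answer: -3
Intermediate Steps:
n = -11
Add(Mul(n, 5), 52) = Add(Mul(-11, 5), 52) = Add(-55, 52) = -3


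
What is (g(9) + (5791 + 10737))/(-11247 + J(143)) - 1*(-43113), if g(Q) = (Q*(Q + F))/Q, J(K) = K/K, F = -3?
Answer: 242416132/5623 ≈ 43112.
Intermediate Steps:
J(K) = 1
g(Q) = -3 + Q (g(Q) = (Q*(Q - 3))/Q = (Q*(-3 + Q))/Q = -3 + Q)
(g(9) + (5791 + 10737))/(-11247 + J(143)) - 1*(-43113) = ((-3 + 9) + (5791 + 10737))/(-11247 + 1) - 1*(-43113) = (6 + 16528)/(-11246) + 43113 = 16534*(-1/11246) + 43113 = -8267/5623 + 43113 = 242416132/5623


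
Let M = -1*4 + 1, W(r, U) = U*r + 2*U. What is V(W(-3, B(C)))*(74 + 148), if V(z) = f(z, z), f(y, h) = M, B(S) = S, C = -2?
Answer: -666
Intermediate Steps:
W(r, U) = 2*U + U*r
M = -3 (M = -4 + 1 = -3)
f(y, h) = -3
V(z) = -3
V(W(-3, B(C)))*(74 + 148) = -3*(74 + 148) = -3*222 = -666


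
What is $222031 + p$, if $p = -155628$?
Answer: $66403$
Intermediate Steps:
$222031 + p = 222031 - 155628 = 66403$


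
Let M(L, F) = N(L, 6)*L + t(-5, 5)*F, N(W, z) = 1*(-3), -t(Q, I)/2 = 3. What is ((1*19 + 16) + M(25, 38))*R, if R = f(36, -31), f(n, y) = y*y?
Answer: -257548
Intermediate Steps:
t(Q, I) = -6 (t(Q, I) = -2*3 = -6)
f(n, y) = y**2
R = 961 (R = (-31)**2 = 961)
N(W, z) = -3
M(L, F) = -6*F - 3*L (M(L, F) = -3*L - 6*F = -6*F - 3*L)
((1*19 + 16) + M(25, 38))*R = ((1*19 + 16) + (-6*38 - 3*25))*961 = ((19 + 16) + (-228 - 75))*961 = (35 - 303)*961 = -268*961 = -257548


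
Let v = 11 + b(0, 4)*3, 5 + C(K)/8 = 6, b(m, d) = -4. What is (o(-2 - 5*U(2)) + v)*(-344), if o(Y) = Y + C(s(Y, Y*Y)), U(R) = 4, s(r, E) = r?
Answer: 5160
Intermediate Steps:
C(K) = 8 (C(K) = -40 + 8*6 = -40 + 48 = 8)
o(Y) = 8 + Y (o(Y) = Y + 8 = 8 + Y)
v = -1 (v = 11 - 4*3 = 11 - 12 = -1)
(o(-2 - 5*U(2)) + v)*(-344) = ((8 + (-2 - 5*4)) - 1)*(-344) = ((8 + (-2 - 20)) - 1)*(-344) = ((8 - 22) - 1)*(-344) = (-14 - 1)*(-344) = -15*(-344) = 5160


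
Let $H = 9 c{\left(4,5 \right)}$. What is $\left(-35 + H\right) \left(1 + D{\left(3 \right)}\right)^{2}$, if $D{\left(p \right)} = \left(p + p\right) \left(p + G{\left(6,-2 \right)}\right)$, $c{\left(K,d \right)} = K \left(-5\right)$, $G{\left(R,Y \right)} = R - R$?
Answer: $-77615$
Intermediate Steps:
$G{\left(R,Y \right)} = 0$
$c{\left(K,d \right)} = - 5 K$
$D{\left(p \right)} = 2 p^{2}$ ($D{\left(p \right)} = \left(p + p\right) \left(p + 0\right) = 2 p p = 2 p^{2}$)
$H = -180$ ($H = 9 \left(\left(-5\right) 4\right) = 9 \left(-20\right) = -180$)
$\left(-35 + H\right) \left(1 + D{\left(3 \right)}\right)^{2} = \left(-35 - 180\right) \left(1 + 2 \cdot 3^{2}\right)^{2} = - 215 \left(1 + 2 \cdot 9\right)^{2} = - 215 \left(1 + 18\right)^{2} = - 215 \cdot 19^{2} = \left(-215\right) 361 = -77615$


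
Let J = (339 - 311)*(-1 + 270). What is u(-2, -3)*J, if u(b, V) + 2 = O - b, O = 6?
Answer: 45192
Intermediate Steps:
u(b, V) = 4 - b (u(b, V) = -2 + (6 - b) = 4 - b)
J = 7532 (J = 28*269 = 7532)
u(-2, -3)*J = (4 - 1*(-2))*7532 = (4 + 2)*7532 = 6*7532 = 45192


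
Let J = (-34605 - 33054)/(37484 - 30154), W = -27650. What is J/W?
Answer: 67659/202674500 ≈ 0.00033383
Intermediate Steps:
J = -67659/7330 ≈ -9.2304
J/W = -67659/7330/(-27650) = -67659/7330*(-1/27650) = 67659/202674500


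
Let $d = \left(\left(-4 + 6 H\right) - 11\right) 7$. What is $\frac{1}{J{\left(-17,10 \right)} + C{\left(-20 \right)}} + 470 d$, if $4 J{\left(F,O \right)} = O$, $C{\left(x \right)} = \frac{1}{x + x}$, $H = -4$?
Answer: $- \frac{12702650}{99} \approx -1.2831 \cdot 10^{5}$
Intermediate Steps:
$C{\left(x \right)} = \frac{1}{2 x}$
$J{\left(F,O \right)} = \frac{O}{4}$
$d = -273$ ($d = \left(\left(-4 + 6 \left(-4\right)\right) - 11\right) 7 = \left(\left(-4 - 24\right) - 11\right) 7 = \left(-28 - 11\right) 7 = \left(-39\right) 7 = -273$)
$\frac{1}{J{\left(-17,10 \right)} + C{\left(-20 \right)}} + 470 d = \frac{1}{\frac{1}{4} \cdot 10 + \frac{1}{2 \left(-20\right)}} + 470 \left(-273\right) = \frac{1}{\frac{5}{2} + \frac{1}{2} \left(- \frac{1}{20}\right)} - 128310 = \frac{1}{\frac{5}{2} - \frac{1}{40}} - 128310 = \frac{1}{\frac{99}{40}} - 128310 = \frac{40}{99} - 128310 = - \frac{12702650}{99}$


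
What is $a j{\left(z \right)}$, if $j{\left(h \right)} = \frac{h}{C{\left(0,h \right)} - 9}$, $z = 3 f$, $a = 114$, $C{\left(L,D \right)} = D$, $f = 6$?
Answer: $228$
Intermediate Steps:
$z = 18$ ($z = 3 \cdot 6 = 18$)
$j{\left(h \right)} = \frac{h}{-9 + h}$ ($j{\left(h \right)} = \frac{h}{h - 9} = \frac{h}{-9 + h}$)
$a j{\left(z \right)} = 114 \frac{18}{-9 + 18} = 114 \cdot \frac{18}{9} = 114 \cdot 18 \cdot \frac{1}{9} = 114 \cdot 2 = 228$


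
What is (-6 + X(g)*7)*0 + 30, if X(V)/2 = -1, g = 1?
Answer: 30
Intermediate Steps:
X(V) = -2 (X(V) = 2*(-1) = -2)
(-6 + X(g)*7)*0 + 30 = (-6 - 2*7)*0 + 30 = (-6 - 14)*0 + 30 = -20*0 + 30 = 0 + 30 = 30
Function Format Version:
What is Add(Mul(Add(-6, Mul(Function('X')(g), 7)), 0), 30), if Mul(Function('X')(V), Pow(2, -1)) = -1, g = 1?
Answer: 30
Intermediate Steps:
Function('X')(V) = -2 (Function('X')(V) = Mul(2, -1) = -2)
Add(Mul(Add(-6, Mul(Function('X')(g), 7)), 0), 30) = Add(Mul(Add(-6, Mul(-2, 7)), 0), 30) = Add(Mul(Add(-6, -14), 0), 30) = Add(Mul(-20, 0), 30) = Add(0, 30) = 30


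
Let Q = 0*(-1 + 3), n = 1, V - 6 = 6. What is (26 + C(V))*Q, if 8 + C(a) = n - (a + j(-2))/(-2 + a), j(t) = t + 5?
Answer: 0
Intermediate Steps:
V = 12 (V = 6 + 6 = 12)
j(t) = 5 + t
C(a) = -7 - (3 + a)/(-2 + a) (C(a) = -8 + (1 - (a + (5 - 2))/(-2 + a)) = -8 + (1 - (a + 3)/(-2 + a)) = -8 + (1 - (3 + a)/(-2 + a)) = -7 - (3 + a)/(-2 + a))
Q = 0 (Q = 0*2 = 0)
(26 + C(V))*Q = (26 + (11 - 8*12)/(-2 + 12))*0 = (26 + (11 - 96)/10)*0 = (26 + (1/10)*(-85))*0 = (26 - 17/2)*0 = (35/2)*0 = 0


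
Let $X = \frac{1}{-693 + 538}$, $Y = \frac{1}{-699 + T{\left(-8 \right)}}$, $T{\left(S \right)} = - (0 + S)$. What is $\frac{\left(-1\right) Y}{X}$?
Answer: $- \frac{155}{691} \approx -0.22431$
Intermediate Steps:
$T{\left(S \right)} = - S$
$Y = - \frac{1}{691}$ ($Y = \frac{1}{-699 - -8} = \frac{1}{-699 + 8} = \frac{1}{-691} = - \frac{1}{691} \approx -0.0014472$)
$X = - \frac{1}{155}$ ($X = \frac{1}{-155} = - \frac{1}{155} \approx -0.0064516$)
$\frac{\left(-1\right) Y}{X} = \frac{\left(-1\right) \left(- \frac{1}{691}\right)}{- \frac{1}{155}} = \frac{1}{691} \left(-155\right) = - \frac{155}{691}$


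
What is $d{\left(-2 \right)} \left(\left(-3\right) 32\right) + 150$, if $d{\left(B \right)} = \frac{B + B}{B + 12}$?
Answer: $\frac{942}{5} \approx 188.4$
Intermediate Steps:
$d{\left(B \right)} = \frac{2 B}{12 + B}$
$d{\left(-2 \right)} \left(\left(-3\right) 32\right) + 150 = 2 \left(-2\right) \frac{1}{12 - 2} \left(\left(-3\right) 32\right) + 150 = 2 \left(-2\right) \frac{1}{10} \left(-96\right) + 150 = \left(- \frac{2}{5}\right) \left(-96\right) + 150 = \frac{192}{5} + 150 = \frac{942}{5}$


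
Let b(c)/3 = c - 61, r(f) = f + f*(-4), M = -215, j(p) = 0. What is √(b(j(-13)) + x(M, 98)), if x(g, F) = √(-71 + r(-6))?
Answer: √(-183 + I*√53) ≈ 0.26903 + 13.53*I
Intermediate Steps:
r(f) = -3*f (r(f) = f - 4*f = -3*f)
x(g, F) = I*√53 (x(g, F) = √(-71 - 3*(-6)) = √(-71 + 18) = √(-53) = I*√53)
b(c) = -183 + 3*c (b(c) = 3*(c - 61) = 3*(-61 + c) = -183 + 3*c)
√(b(j(-13)) + x(M, 98)) = √((-183 + 3*0) + I*√53) = √((-183 + 0) + I*√53) = √(-183 + I*√53)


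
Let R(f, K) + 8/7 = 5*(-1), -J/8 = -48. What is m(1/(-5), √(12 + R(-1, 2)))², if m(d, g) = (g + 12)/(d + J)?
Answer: 26225/25777927 + 600*√287/25777927 ≈ 0.0014117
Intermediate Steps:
J = 384 (J = -8*(-48) = 384)
R(f, K) = -43/7 (R(f, K) = -8/7 + 5*(-1) = -8/7 - 5 = -43/7)
m(d, g) = (12 + g)/(384 + d) (m(d, g) = (g + 12)/(d + 384) = (12 + g)/(384 + d))
m(1/(-5), √(12 + R(-1, 2)))² = ((12 + √(12 - 43/7))/(384 + 1/(-5)))² = ((12 + √(41/7))/(384 - ⅕))² = ((12 + √287/7)/(1919/5))² = (5*(12 + √287/7)/1919)² = (60/1919 + 5*√287/13433)²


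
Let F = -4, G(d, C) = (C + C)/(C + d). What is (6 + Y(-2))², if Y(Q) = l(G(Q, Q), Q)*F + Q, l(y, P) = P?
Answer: 144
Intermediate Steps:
G(d, C) = 2*C/(C + d) (G(d, C) = (2*C)/(C + d) = 2*C/(C + d))
Y(Q) = -3*Q (Y(Q) = Q*(-4) + Q = -4*Q + Q = -3*Q)
(6 + Y(-2))² = (6 - 3*(-2))² = (6 + 6)² = 12² = 144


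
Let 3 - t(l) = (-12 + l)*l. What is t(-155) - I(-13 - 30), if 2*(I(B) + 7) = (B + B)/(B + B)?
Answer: -51751/2 ≈ -25876.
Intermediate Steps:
I(B) = -13/2 (I(B) = -7 + ((B + B)/(B + B))/2 = -7 + ((2*B)/((2*B)))/2 = -7 + ((2*B)*(1/(2*B)))/2 = -7 + (½)*1 = -7 + ½ = -13/2)
t(l) = 3 - l*(-12 + l) (t(l) = 3 - (-12 + l)*l = 3 - l*(-12 + l))
t(-155) - I(-13 - 30) = (3 - 1*(-155)² + 12*(-155)) - 1*(-13/2) = (3 - 1*24025 - 1860) + 13/2 = (3 - 24025 - 1860) + 13/2 = -25882 + 13/2 = -51751/2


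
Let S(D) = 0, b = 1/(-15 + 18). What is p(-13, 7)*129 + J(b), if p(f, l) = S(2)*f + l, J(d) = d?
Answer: 2710/3 ≈ 903.33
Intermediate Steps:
b = ⅓ (b = 1/3 = ⅓ ≈ 0.33333)
p(f, l) = l (p(f, l) = 0*f + l = 0 + l = l)
p(-13, 7)*129 + J(b) = 7*129 + ⅓ = 903 + ⅓ = 2710/3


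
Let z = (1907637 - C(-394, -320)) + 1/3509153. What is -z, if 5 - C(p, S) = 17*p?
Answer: -6670668248903/3509153 ≈ -1.9009e+6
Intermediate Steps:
C(p, S) = 5 - 17*p
z = 6670668248903/3509153 (z = (1907637 - (5 - 17*(-394))) + 1/3509153 = (1907637 - (5 + 6698)) + 1/3509153 = (1907637 - 1*6703) + 1/3509153 = (1907637 - 6703) + 1/3509153 = 1900934 + 1/3509153 = 6670668248903/3509153 ≈ 1.9009e+6)
-z = -1*6670668248903/3509153 = -6670668248903/3509153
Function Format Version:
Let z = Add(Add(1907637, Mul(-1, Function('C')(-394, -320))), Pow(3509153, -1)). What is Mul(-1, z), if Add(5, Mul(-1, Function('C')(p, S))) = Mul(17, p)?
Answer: Rational(-6670668248903, 3509153) ≈ -1.9009e+6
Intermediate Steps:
Function('C')(p, S) = Add(5, Mul(-17, p)) (Function('C')(p, S) = Add(5, Mul(-1, Mul(17, p))) = Add(5, Mul(-17, p)))
z = Rational(6670668248903, 3509153) (z = Add(Add(1907637, Mul(-1, Add(5, Mul(-17, -394)))), Pow(3509153, -1)) = Add(Add(1907637, Mul(-1, Add(5, 6698))), Rational(1, 3509153)) = Add(Add(1907637, Mul(-1, 6703)), Rational(1, 3509153)) = Add(Add(1907637, -6703), Rational(1, 3509153)) = Add(1900934, Rational(1, 3509153)) = Rational(6670668248903, 3509153) ≈ 1.9009e+6)
Mul(-1, z) = Mul(-1, Rational(6670668248903, 3509153)) = Rational(-6670668248903, 3509153)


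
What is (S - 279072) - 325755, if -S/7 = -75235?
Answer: -78182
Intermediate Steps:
S = 526645 (S = -7*(-75235) = 526645)
(S - 279072) - 325755 = (526645 - 279072) - 325755 = 247573 - 325755 = -78182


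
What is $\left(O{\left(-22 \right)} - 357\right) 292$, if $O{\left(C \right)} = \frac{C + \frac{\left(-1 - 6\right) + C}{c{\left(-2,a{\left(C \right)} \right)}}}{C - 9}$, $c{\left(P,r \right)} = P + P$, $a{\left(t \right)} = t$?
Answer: $- \frac{3227257}{31} \approx -1.0411 \cdot 10^{5}$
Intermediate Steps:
$c{\left(P,r \right)} = 2 P$
$O{\left(C \right)} = \frac{\frac{7}{4} + \frac{3 C}{4}}{-9 + C}$ ($O{\left(C \right)} = \frac{C + \frac{\left(-1 - 6\right) + C}{2 \left(-2\right)}}{C - 9} = \frac{C + \frac{-7 + C}{-4}}{-9 + C} = \frac{C + \left(-7 + C\right) \left(- \frac{1}{4}\right)}{-9 + C} = \frac{C - \left(- \frac{7}{4} + \frac{C}{4}\right)}{-9 + C} = \frac{\frac{7}{4} + \frac{3 C}{4}}{-9 + C}$)
$\left(O{\left(-22 \right)} - 357\right) 292 = \left(\frac{7 + 3 \left(-22\right)}{4 \left(-9 - 22\right)} - 357\right) 292 = \left(\frac{7 - 66}{4 \left(-31\right)} - 357\right) 292 = \left(\frac{1}{4} \left(- \frac{1}{31}\right) \left(-59\right) - 357\right) 292 = \left(\frac{59}{124} - 357\right) 292 = \left(- \frac{44209}{124}\right) 292 = - \frac{3227257}{31}$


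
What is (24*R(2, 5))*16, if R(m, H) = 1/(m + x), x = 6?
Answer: 48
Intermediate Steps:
R(m, H) = 1/(6 + m) (R(m, H) = 1/(m + 6) = 1/(6 + m))
(24*R(2, 5))*16 = (24/(6 + 2))*16 = (24/8)*16 = (24*(⅛))*16 = 3*16 = 48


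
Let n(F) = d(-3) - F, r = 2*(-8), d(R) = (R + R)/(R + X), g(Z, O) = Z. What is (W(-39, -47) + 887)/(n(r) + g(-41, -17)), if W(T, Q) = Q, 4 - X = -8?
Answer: -360/11 ≈ -32.727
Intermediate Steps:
X = 12 (X = 4 - 1*(-8) = 4 + 8 = 12)
d(R) = 2*R/(12 + R) (d(R) = (R + R)/(R + 12) = (2*R)/(12 + R) = 2*R/(12 + R))
r = -16
n(F) = -⅔ - F (n(F) = 2*(-3)/(12 - 3) - F = 2*(-3)/9 - F = 2*(-3)*(⅑) - F = -⅔ - F)
(W(-39, -47) + 887)/(n(r) + g(-41, -17)) = (-47 + 887)/((-⅔ - 1*(-16)) - 41) = 840/((-⅔ + 16) - 41) = 840/(46/3 - 41) = 840/(-77/3) = 840*(-3/77) = -360/11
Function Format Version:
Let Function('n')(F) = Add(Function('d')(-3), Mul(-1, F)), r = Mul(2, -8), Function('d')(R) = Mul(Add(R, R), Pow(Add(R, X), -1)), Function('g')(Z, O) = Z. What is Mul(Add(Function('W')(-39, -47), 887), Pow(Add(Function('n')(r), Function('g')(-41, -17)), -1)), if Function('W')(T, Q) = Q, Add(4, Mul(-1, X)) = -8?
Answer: Rational(-360, 11) ≈ -32.727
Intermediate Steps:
X = 12 (X = Add(4, Mul(-1, -8)) = Add(4, 8) = 12)
Function('d')(R) = Mul(2, R, Pow(Add(12, R), -1)) (Function('d')(R) = Mul(Add(R, R), Pow(Add(R, 12), -1)) = Mul(Mul(2, R), Pow(Add(12, R), -1)) = Mul(2, R, Pow(Add(12, R), -1)))
r = -16
Function('n')(F) = Add(Rational(-2, 3), Mul(-1, F)) (Function('n')(F) = Add(Mul(2, -3, Pow(Add(12, -3), -1)), Mul(-1, F)) = Add(Mul(2, -3, Pow(9, -1)), Mul(-1, F)) = Add(Mul(2, -3, Rational(1, 9)), Mul(-1, F)) = Add(Rational(-2, 3), Mul(-1, F)))
Mul(Add(Function('W')(-39, -47), 887), Pow(Add(Function('n')(r), Function('g')(-41, -17)), -1)) = Mul(Add(-47, 887), Pow(Add(Add(Rational(-2, 3), Mul(-1, -16)), -41), -1)) = Mul(840, Pow(Add(Add(Rational(-2, 3), 16), -41), -1)) = Mul(840, Pow(Add(Rational(46, 3), -41), -1)) = Mul(840, Pow(Rational(-77, 3), -1)) = Mul(840, Rational(-3, 77)) = Rational(-360, 11)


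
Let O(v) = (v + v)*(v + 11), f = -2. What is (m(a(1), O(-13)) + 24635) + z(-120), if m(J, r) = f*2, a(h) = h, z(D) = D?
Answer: 24511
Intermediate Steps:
O(v) = 2*v*(11 + v) (O(v) = (2*v)*(11 + v) = 2*v*(11 + v))
m(J, r) = -4 (m(J, r) = -2*2 = -4)
(m(a(1), O(-13)) + 24635) + z(-120) = (-4 + 24635) - 120 = 24631 - 120 = 24511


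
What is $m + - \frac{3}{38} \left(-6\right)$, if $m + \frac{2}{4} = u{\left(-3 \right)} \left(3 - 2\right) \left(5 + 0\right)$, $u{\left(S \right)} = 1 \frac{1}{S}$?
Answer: $- \frac{193}{114} \approx -1.693$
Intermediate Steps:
$u{\left(S \right)} = \frac{1}{S}$
$m = - \frac{13}{6}$ ($m = - \frac{1}{2} + \frac{\left(3 - 2\right) \left(5 + 0\right)}{-3} = - \frac{1}{2} - \frac{1 \cdot 5}{3} = - \frac{1}{2} - \frac{5}{3} = - \frac{13}{6} \approx -2.1667$)
$m + - \frac{3}{38} \left(-6\right) = - \frac{13}{6} + - \frac{3}{38} \left(-6\right) = - \frac{13}{6} + \left(-3\right) \frac{1}{38} \left(-6\right) = - \frac{13}{6} - - \frac{9}{19} = - \frac{13}{6} + \frac{9}{19} = - \frac{193}{114}$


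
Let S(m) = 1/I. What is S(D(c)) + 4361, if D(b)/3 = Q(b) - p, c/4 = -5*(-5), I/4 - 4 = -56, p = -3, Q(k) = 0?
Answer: 907087/208 ≈ 4361.0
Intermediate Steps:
I = -208 (I = 16 + 4*(-56) = 16 - 224 = -208)
c = 100 (c = 4*(-5*(-5)) = 4*25 = 100)
D(b) = 9 (D(b) = 3*(0 - 1*(-3)) = 3*(0 + 3) = 3*3 = 9)
S(m) = -1/208 (S(m) = 1/(-208) = -1/208)
S(D(c)) + 4361 = -1/208 + 4361 = 907087/208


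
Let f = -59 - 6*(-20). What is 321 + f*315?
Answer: 19536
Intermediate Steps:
f = 61 (f = -59 - 1*(-120) = -59 + 120 = 61)
321 + f*315 = 321 + 61*315 = 321 + 19215 = 19536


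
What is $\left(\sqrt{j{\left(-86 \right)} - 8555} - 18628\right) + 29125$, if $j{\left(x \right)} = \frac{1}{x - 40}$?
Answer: $10497 + \frac{i \sqrt{15091034}}{42} \approx 10497.0 + 92.493 i$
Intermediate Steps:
$j{\left(x \right)} = \frac{1}{-40 + x}$
$\left(\sqrt{j{\left(-86 \right)} - 8555} - 18628\right) + 29125 = \left(\sqrt{\frac{1}{-40 - 86} - 8555} - 18628\right) + 29125 = \left(\sqrt{\frac{1}{-126} - 8555} - 18628\right) + 29125 = \left(\sqrt{- \frac{1}{126} - 8555} - 18628\right) + 29125 = \left(\sqrt{- \frac{1077931}{126}} - 18628\right) + 29125 = \left(\frac{i \sqrt{15091034}}{42} - 18628\right) + 29125 = \left(-18628 + \frac{i \sqrt{15091034}}{42}\right) + 29125 = 10497 + \frac{i \sqrt{15091034}}{42}$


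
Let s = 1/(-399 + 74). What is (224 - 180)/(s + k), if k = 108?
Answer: 14300/35099 ≈ 0.40742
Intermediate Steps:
s = -1/325 (s = 1/(-325) = -1/325 ≈ -0.0030769)
(224 - 180)/(s + k) = (224 - 180)/(-1/325 + 108) = 44/(35099/325) = 44*(325/35099) = 14300/35099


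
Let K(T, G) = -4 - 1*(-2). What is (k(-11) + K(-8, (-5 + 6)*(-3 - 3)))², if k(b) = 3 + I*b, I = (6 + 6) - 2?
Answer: 11881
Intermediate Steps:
I = 10 (I = 12 - 2 = 10)
K(T, G) = -2 (K(T, G) = -4 + 2 = -2)
k(b) = 3 + 10*b
(k(-11) + K(-8, (-5 + 6)*(-3 - 3)))² = ((3 + 10*(-11)) - 2)² = ((3 - 110) - 2)² = (-107 - 2)² = (-109)² = 11881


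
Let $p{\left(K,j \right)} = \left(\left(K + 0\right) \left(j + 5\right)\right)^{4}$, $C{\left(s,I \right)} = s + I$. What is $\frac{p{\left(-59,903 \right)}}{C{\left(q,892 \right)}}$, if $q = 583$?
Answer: $\frac{139604503691965184}{25} \approx 5.5842 \cdot 10^{15}$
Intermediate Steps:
$C{\left(s,I \right)} = I + s$
$p{\left(K,j \right)} = K^{4} \left(5 + j\right)^{4}$ ($p{\left(K,j \right)} = \left(K \left(5 + j\right)\right)^{4} = K^{4} \left(5 + j\right)^{4}$)
$\frac{p{\left(-59,903 \right)}}{C{\left(q,892 \right)}} = \frac{\left(-59\right)^{4} \left(5 + 903\right)^{4}}{892 + 583} = \frac{12117361 \cdot 908^{4}}{1475} = 12117361 \cdot 679740887296 \cdot \frac{1}{1475} = 8236665717825945856 \cdot \frac{1}{1475} = \frac{139604503691965184}{25}$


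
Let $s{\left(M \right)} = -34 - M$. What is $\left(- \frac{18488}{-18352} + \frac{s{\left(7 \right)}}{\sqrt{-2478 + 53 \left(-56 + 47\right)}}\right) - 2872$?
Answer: $- \frac{6586057}{2294} + \frac{41 i \sqrt{2955}}{2955} \approx -2871.0 + 0.75423 i$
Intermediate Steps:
$\left(- \frac{18488}{-18352} + \frac{s{\left(7 \right)}}{\sqrt{-2478 + 53 \left(-56 + 47\right)}}\right) - 2872 = \left(- \frac{18488}{-18352} + \frac{-34 - 7}{\sqrt{-2478 + 53 \left(-56 + 47\right)}}\right) - 2872 = \left(\left(-18488\right) \left(- \frac{1}{18352}\right) + \frac{-34 - 7}{\sqrt{-2478 + 53 \left(-9\right)}}\right) - 2872 = \left(\frac{2311}{2294} - \frac{41}{\sqrt{-2478 - 477}}\right) - 2872 = \left(\frac{2311}{2294} - \frac{41}{\sqrt{-2955}}\right) - 2872 = \left(\frac{2311}{2294} - \frac{41}{i \sqrt{2955}}\right) - 2872 = \left(\frac{2311}{2294} - 41 \left(- \frac{i \sqrt{2955}}{2955}\right)\right) - 2872 = \left(\frac{2311}{2294} + \frac{41 i \sqrt{2955}}{2955}\right) - 2872 = - \frac{6586057}{2294} + \frac{41 i \sqrt{2955}}{2955}$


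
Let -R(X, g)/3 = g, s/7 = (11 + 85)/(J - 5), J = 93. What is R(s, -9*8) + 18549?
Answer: 18765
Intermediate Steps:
s = 84/11 (s = 7*((11 + 85)/(93 - 5)) = 7*(96/88) = 7*(96*(1/88)) = 7*(12/11) = 84/11 ≈ 7.6364)
R(X, g) = -3*g
R(s, -9*8) + 18549 = -(-27)*8 + 18549 = -3*(-72) + 18549 = 216 + 18549 = 18765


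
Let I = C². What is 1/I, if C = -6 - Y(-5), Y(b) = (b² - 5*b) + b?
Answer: 1/2601 ≈ 0.00038447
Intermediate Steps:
Y(b) = b² - 4*b
C = -51 (C = -6 - (-5)*(-4 - 5) = -6 - (-5)*(-9) = -6 - 1*45 = -6 - 45 = -51)
I = 2601 (I = (-51)² = 2601)
1/I = 1/2601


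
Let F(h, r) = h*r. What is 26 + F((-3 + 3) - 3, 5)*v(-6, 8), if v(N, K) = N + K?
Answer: -4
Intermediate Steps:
v(N, K) = K + N
26 + F((-3 + 3) - 3, 5)*v(-6, 8) = 26 + (((-3 + 3) - 3)*5)*(8 - 6) = 26 + ((0 - 3)*5)*2 = 26 - 3*5*2 = 26 - 15*2 = 26 - 30 = -4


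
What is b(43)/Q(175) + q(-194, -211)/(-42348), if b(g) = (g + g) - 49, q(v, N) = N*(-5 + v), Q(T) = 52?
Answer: -77069/275262 ≈ -0.27998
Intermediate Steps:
b(g) = -49 + 2*g (b(g) = 2*g - 49 = -49 + 2*g)
b(43)/Q(175) + q(-194, -211)/(-42348) = (-49 + 2*43)/52 - 211*(-5 - 194)/(-42348) = (-49 + 86)*(1/52) - 211*(-199)*(-1/42348) = 37*(1/52) + 41989*(-1/42348) = 37/52 - 41989/42348 = -77069/275262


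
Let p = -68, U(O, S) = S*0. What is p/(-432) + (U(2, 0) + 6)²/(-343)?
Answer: 1943/37044 ≈ 0.052451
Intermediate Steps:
U(O, S) = 0
p/(-432) + (U(2, 0) + 6)²/(-343) = -68/(-432) + (0 + 6)²/(-343) = -68*(-1/432) + 6²*(-1/343) = 17/108 + 36*(-1/343) = 17/108 - 36/343 = 1943/37044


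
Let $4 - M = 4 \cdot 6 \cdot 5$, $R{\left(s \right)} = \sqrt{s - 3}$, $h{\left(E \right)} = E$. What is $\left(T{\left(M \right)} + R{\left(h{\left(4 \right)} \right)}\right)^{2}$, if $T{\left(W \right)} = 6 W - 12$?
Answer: $499849$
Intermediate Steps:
$R{\left(s \right)} = \sqrt{-3 + s}$
$M = -116$ ($M = 4 - 4 \cdot 6 \cdot 5 = 4 - 24 \cdot 5 = 4 - 120 = -116$)
$T{\left(W \right)} = -12 + 6 W$
$\left(T{\left(M \right)} + R{\left(h{\left(4 \right)} \right)}\right)^{2} = \left(\left(-12 + 6 \left(-116\right)\right) + \sqrt{-3 + 4}\right)^{2} = \left(\left(-12 - 696\right) + \sqrt{1}\right)^{2} = \left(-708 + 1\right)^{2} = \left(-707\right)^{2} = 499849$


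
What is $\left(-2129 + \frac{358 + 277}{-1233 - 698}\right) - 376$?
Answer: $- \frac{4837790}{1931} \approx -2505.3$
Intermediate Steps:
$\left(-2129 + \frac{358 + 277}{-1233 - 698}\right) - 376 = \left(-2129 + \frac{635}{-1931}\right) - 376 = \left(-2129 + 635 \left(- \frac{1}{1931}\right)\right) - 376 = \left(-2129 - \frac{635}{1931}\right) - 376 = - \frac{4111734}{1931} - 376 = - \frac{4837790}{1931}$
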